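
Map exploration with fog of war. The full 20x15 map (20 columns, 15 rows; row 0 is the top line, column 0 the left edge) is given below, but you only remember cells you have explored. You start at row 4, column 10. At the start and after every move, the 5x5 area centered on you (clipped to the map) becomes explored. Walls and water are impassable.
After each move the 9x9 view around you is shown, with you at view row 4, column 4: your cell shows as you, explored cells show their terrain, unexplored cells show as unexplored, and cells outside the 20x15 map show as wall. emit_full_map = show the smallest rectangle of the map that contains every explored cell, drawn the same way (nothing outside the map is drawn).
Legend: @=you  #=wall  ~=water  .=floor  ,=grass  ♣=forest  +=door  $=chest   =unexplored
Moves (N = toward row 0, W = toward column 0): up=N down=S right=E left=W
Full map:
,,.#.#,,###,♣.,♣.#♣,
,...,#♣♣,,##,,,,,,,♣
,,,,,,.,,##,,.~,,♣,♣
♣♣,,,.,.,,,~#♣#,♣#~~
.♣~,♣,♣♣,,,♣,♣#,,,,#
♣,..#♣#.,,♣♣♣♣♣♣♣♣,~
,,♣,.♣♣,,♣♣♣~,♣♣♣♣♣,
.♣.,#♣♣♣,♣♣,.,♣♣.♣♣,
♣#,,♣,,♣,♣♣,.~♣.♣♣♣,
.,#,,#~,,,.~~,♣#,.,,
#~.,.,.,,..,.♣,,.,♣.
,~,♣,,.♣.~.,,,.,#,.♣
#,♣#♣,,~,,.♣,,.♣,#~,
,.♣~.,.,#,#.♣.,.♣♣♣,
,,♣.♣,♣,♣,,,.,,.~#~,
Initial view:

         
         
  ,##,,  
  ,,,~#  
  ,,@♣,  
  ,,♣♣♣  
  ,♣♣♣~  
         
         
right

         
         
 ,##,,.  
 ,,,~#♣  
 ,,,@,♣  
 ,,♣♣♣♣  
 ,♣♣♣~,  
         
         

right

         
         
,##,,.~  
,,,~#♣#  
,,,♣@♣#  
,,♣♣♣♣♣  
,♣♣♣~,♣  
         
         

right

         
         
##,,.~,  
,,~#♣#,  
,,♣,@#,  
,♣♣♣♣♣♣  
♣♣♣~,♣♣  
         
         

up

#########
         
  #,,,,  
##,,.~,  
,,~#@#,  
,,♣,♣#,  
,♣♣♣♣♣♣  
♣♣♣~,♣♣  
         

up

#########
#########
  ,♣.,♣  
  #,,,,  
##,,@~,  
,,~#♣#,  
,,♣,♣#,  
,♣♣♣♣♣♣  
♣♣♣~,♣♣  

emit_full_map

   ,♣.,♣
   #,,,,
,##,,@~,
,,,~#♣#,
,,,♣,♣#,
,,♣♣♣♣♣♣
,♣♣♣~,♣♣

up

#########
#########
#########
  ,♣.,♣  
  #,@,,  
##,,.~,  
,,~#♣#,  
,,♣,♣#,  
,♣♣♣♣♣♣  

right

#########
#########
#########
 ,♣.,♣.  
 #,,@,,  
#,,.~,,  
,~#♣#,♣  
,♣,♣#,   
♣♣♣♣♣♣   

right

#########
#########
#########
,♣.,♣.#  
#,,,@,,  
,,.~,,♣  
~#♣#,♣#  
♣,♣#,    
♣♣♣♣♣    

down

#########
#########
,♣.,♣.#  
#,,,,,,  
,,.~@,♣  
~#♣#,♣#  
♣,♣#,,,  
♣♣♣♣♣    
♣~,♣♣    

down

#########
,♣.,♣.#  
#,,,,,,  
,,.~,,♣  
~#♣#@♣#  
♣,♣#,,,  
♣♣♣♣♣♣♣  
♣~,♣♣    
         

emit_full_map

   ,♣.,♣.#
   #,,,,,,
,##,,.~,,♣
,,,~#♣#@♣#
,,,♣,♣#,,,
,,♣♣♣♣♣♣♣♣
,♣♣♣~,♣♣  

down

,♣.,♣.#  
#,,,,,,  
,,.~,,♣  
~#♣#,♣#  
♣,♣#@,,  
♣♣♣♣♣♣♣  
♣~,♣♣♣♣  
         
         

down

#,,,,,,  
,,.~,,♣  
~#♣#,♣#  
♣,♣#,,,  
♣♣♣♣@♣♣  
♣~,♣♣♣♣  
  ,♣♣.♣  
         
         

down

,,.~,,♣  
~#♣#,♣#  
♣,♣#,,,  
♣♣♣♣♣♣♣  
♣~,♣@♣♣  
  ,♣♣.♣  
  ~♣.♣♣  
         
         

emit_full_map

   ,♣.,♣.#
   #,,,,,,
,##,,.~,,♣
,,,~#♣#,♣#
,,,♣,♣#,,,
,,♣♣♣♣♣♣♣♣
,♣♣♣~,♣@♣♣
     ,♣♣.♣
     ~♣.♣♣


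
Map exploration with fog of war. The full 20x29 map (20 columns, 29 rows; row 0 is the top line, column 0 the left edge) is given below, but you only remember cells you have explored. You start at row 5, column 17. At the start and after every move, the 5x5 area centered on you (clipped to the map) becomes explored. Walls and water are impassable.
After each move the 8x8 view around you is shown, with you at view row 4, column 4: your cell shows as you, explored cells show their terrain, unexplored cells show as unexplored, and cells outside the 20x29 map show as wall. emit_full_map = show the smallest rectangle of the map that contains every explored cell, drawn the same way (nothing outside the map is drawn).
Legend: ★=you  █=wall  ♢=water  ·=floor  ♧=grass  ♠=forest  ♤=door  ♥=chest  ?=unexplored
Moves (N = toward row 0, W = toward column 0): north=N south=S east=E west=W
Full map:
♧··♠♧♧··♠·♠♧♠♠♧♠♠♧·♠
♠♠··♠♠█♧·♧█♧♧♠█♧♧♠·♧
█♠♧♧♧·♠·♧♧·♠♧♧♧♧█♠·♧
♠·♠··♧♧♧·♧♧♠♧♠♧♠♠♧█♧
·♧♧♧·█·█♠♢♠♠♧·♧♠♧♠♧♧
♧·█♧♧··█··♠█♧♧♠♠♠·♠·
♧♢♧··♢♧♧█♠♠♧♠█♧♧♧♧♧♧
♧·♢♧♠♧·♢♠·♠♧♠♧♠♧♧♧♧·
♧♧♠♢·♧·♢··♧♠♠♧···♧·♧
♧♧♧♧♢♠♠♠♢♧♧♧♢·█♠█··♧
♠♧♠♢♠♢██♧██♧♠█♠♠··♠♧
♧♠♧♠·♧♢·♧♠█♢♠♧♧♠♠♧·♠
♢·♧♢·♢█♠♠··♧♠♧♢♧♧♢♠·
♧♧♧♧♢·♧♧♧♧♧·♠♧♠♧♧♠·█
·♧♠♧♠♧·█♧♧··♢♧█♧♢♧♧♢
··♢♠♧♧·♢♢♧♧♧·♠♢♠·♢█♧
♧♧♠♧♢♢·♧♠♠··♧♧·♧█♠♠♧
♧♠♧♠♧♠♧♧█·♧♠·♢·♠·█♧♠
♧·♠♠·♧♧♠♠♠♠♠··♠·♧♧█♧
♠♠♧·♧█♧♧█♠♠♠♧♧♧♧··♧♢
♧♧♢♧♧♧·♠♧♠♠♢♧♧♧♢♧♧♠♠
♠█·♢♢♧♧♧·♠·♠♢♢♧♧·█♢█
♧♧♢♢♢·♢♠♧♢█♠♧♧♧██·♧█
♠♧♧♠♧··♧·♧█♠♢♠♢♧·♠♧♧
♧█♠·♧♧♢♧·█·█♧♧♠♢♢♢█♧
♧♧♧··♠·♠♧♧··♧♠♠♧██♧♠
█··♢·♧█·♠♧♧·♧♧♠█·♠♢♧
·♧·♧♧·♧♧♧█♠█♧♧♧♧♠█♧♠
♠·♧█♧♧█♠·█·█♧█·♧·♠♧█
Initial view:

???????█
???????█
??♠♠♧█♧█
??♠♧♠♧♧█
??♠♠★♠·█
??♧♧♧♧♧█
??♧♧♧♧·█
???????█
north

???????█
???????█
??♧█♠·♧█
??♠♠♧█♧█
??♠♧★♧♧█
??♠♠·♠·█
??♧♧♧♧♧█
??♧♧♧♧·█

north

████████
???????█
??♧♧♠·♧█
??♧█♠·♧█
??♠♠★█♧█
??♠♧♠♧♧█
??♠♠·♠·█
??♧♧♧♧♧█

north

████████
████████
??♠♠♧·♠█
??♧♧♠·♧█
??♧█★·♧█
??♠♠♧█♧█
??♠♧♠♧♧█
??♠♠·♠·█

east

████████
████████
?♠♠♧·♠██
?♧♧♠·♧██
?♧█♠★♧██
?♠♠♧█♧██
?♠♧♠♧♧██
?♠♠·♠·██

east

████████
████████
♠♠♧·♠███
♧♧♠·♧███
♧█♠·★███
♠♠♧█♧███
♠♧♠♧♧███
♠♠·♠·███

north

████████
████████
████████
♠♠♧·♠███
♧♧♠·★███
♧█♠·♧███
♠♠♧█♧███
♠♧♠♧♧███

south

████████
████████
♠♠♧·♠███
♧♧♠·♧███
♧█♠·★███
♠♠♧█♧███
♠♧♠♧♧███
♠♠·♠·███

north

████████
████████
████████
♠♠♧·♠███
♧♧♠·★███
♧█♠·♧███
♠♠♧█♧███
♠♧♠♧♧███

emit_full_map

♠♠♧·♠
♧♧♠·★
♧█♠·♧
♠♠♧█♧
♠♧♠♧♧
♠♠·♠·
♧♧♧♧♧
♧♧♧♧·

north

████████
████████
████████
████████
♠♠♧·★███
♧♧♠·♧███
♧█♠·♧███
♠♠♧█♧███


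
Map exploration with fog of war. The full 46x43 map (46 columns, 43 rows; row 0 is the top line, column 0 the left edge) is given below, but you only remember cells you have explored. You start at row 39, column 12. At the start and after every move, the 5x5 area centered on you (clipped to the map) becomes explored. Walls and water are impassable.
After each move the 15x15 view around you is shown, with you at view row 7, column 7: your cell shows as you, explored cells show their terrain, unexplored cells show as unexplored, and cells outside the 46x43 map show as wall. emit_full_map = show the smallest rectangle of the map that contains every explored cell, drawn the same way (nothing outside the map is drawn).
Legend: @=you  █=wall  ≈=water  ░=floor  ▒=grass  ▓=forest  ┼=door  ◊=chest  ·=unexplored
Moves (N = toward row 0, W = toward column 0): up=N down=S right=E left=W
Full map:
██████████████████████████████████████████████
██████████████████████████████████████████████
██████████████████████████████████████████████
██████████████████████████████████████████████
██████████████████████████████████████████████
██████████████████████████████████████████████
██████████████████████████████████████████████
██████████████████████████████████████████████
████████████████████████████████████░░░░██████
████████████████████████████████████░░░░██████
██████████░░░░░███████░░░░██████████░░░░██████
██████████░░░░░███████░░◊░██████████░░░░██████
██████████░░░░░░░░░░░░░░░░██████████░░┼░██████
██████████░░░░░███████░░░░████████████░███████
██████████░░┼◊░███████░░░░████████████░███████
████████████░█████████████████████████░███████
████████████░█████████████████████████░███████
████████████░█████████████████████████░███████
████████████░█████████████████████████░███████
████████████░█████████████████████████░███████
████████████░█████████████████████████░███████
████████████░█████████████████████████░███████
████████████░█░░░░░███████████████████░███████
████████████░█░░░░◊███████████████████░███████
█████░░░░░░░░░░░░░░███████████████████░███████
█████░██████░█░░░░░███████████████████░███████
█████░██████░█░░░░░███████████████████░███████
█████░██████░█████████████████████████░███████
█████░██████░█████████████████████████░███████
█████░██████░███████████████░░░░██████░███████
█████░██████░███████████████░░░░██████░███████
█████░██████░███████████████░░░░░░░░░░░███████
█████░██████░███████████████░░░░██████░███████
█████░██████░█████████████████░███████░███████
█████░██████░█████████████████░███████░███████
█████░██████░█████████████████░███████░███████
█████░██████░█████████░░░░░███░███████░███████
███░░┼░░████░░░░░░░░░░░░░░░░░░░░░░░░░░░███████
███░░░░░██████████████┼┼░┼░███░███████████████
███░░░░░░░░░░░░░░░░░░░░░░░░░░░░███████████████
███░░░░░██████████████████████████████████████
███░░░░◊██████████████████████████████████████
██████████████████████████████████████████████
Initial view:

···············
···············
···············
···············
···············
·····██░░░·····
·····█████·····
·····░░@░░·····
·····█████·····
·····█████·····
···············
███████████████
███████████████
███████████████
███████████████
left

···············
···············
···············
···············
···············
·····███░░░····
·····██████····
·····░░@░░░····
·····██████····
·····██████····
···············
███████████████
███████████████
███████████████
███████████████

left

···············
···············
···············
···············
···············
·····████░░░···
·····███████···
·····░░@░░░░···
·····███████···
·····███████···
···············
███████████████
███████████████
███████████████
███████████████

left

···············
···············
···············
···············
···············
·····░████░░░··
·····░███████··
·····░░@░░░░░··
·····░███████··
·····◊███████··
···············
███████████████
███████████████
███████████████
███████████████

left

···············
···············
···············
···············
···············
·····░░████░░░·
·····░░███████·
·····░░@░░░░░░·
·····░░███████·
·····░◊███████·
···············
███████████████
███████████████
███████████████
███████████████

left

···············
···············
···············
···············
···············
·····┼░░████░░░
·····░░░███████
·····░░@░░░░░░░
·····░░░███████
·····░░◊███████
···············
███████████████
███████████████
███████████████
███████████████

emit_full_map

┼░░████░░░
░░░███████
░░@░░░░░░░
░░░███████
░░◊███████

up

···············
···············
···············
···············
···············
·····░████·····
·····┼░░████░░░
·····░░@███████
·····░░░░░░░░░░
·····░░░███████
·····░░◊███████
···············
███████████████
███████████████
███████████████

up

···············
···············
···············
···············
···············
·····░████·····
·····░████·····
·····┼░@████░░░
·····░░░███████
·····░░░░░░░░░░
·····░░░███████
·····░░◊███████
···············
███████████████
███████████████

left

█··············
█··············
█··············
█··············
█··············
█····█░████····
█····█░████····
█····░┼@░████░░
█····░░░░██████
█····░░░░░░░░░░
█·····░░░██████
█·····░░◊██████
█··············
███████████████
███████████████

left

██·············
██·············
██·············
██·············
██·············
██···██░████···
██···██░████···
██···░░@░░████░
██···░░░░░█████
██···░░░░░░░░░░
██·····░░░█████
██·····░░◊█████
██·············
███████████████
███████████████

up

██·············
██·············
██·············
██·············
██·············
██···██░██·····
██···██░████···
██···██@████···
██···░░┼░░████░
██···░░░░░█████
██···░░░░░░░░░░
██·····░░░█████
██·····░░◊█████
██·············
███████████████

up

██·············
██·············
██·············
██·············
██·············
██···██░██·····
██···██░██·····
██···██@████···
██···██░████···
██···░░┼░░████░
██···░░░░░█████
██···░░░░░░░░░░
██·····░░░█████
██·····░░◊█████
██·············

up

██·············
██·············
██·············
██·············
██·············
██···██░██·····
██···██░██·····
██···██@██·····
██···██░████···
██···██░████···
██···░░┼░░████░
██···░░░░░█████
██···░░░░░░░░░░
██·····░░░█████
██·····░░◊█████

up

██·············
██·············
██·············
██·············
██·············
██···██░██·····
██···██░██·····
██···██@██·····
██···██░██·····
██···██░████···
██···██░████···
██···░░┼░░████░
██···░░░░░█████
██···░░░░░░░░░░
██·····░░░█████

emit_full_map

██░██·······
██░██·······
██@██·······
██░██·······
██░████·····
██░████·····
░░┼░░████░░░
░░░░░███████
░░░░░░░░░░░░
··░░░███████
··░░◊███████


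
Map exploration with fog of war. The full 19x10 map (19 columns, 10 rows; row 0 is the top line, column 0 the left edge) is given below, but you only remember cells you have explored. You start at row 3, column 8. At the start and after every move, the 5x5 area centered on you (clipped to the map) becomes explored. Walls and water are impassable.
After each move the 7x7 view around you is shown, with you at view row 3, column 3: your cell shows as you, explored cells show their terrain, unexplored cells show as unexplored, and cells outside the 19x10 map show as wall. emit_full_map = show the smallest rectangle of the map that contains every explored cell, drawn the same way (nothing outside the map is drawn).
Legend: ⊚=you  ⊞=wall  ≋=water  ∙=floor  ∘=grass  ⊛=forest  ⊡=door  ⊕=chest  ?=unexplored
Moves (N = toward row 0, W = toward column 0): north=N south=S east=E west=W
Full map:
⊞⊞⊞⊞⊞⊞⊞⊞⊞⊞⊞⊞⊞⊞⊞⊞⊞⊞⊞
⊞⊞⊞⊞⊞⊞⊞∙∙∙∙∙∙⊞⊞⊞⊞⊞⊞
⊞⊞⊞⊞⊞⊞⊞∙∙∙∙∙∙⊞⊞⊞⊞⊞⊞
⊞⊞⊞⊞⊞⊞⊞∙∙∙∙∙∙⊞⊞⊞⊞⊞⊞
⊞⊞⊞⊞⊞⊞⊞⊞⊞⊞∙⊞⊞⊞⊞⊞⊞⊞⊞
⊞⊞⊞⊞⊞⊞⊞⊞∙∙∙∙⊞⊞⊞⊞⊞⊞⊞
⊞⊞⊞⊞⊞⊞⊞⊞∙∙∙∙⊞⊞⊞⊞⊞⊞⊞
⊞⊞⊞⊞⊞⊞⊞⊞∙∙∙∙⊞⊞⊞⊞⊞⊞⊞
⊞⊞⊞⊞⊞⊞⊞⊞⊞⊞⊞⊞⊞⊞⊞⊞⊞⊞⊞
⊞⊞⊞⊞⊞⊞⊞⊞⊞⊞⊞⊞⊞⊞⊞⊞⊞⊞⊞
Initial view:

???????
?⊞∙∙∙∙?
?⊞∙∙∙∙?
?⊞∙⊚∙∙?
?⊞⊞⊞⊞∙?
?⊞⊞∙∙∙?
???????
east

???????
⊞∙∙∙∙∙?
⊞∙∙∙∙∙?
⊞∙∙⊚∙∙?
⊞⊞⊞⊞∙⊞?
⊞⊞∙∙∙∙?
???????

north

⊞⊞⊞⊞⊞⊞⊞
?⊞⊞⊞⊞⊞?
⊞∙∙∙∙∙?
⊞∙∙⊚∙∙?
⊞∙∙∙∙∙?
⊞⊞⊞⊞∙⊞?
⊞⊞∙∙∙∙?

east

⊞⊞⊞⊞⊞⊞⊞
⊞⊞⊞⊞⊞⊞?
∙∙∙∙∙∙?
∙∙∙⊚∙∙?
∙∙∙∙∙∙?
⊞⊞⊞∙⊞⊞?
⊞∙∙∙∙??

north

⊞⊞⊞⊞⊞⊞⊞
⊞⊞⊞⊞⊞⊞⊞
⊞⊞⊞⊞⊞⊞?
∙∙∙⊚∙∙?
∙∙∙∙∙∙?
∙∙∙∙∙∙?
⊞⊞⊞∙⊞⊞?

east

⊞⊞⊞⊞⊞⊞⊞
⊞⊞⊞⊞⊞⊞⊞
⊞⊞⊞⊞⊞⊞?
∙∙∙⊚∙⊞?
∙∙∙∙∙⊞?
∙∙∙∙∙⊞?
⊞⊞∙⊞⊞??

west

⊞⊞⊞⊞⊞⊞⊞
⊞⊞⊞⊞⊞⊞⊞
⊞⊞⊞⊞⊞⊞⊞
∙∙∙⊚∙∙⊞
∙∙∙∙∙∙⊞
∙∙∙∙∙∙⊞
⊞⊞⊞∙⊞⊞?

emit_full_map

?⊞⊞⊞⊞⊞⊞⊞
⊞∙∙∙⊚∙∙⊞
⊞∙∙∙∙∙∙⊞
⊞∙∙∙∙∙∙⊞
⊞⊞⊞⊞∙⊞⊞?
⊞⊞∙∙∙∙??

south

⊞⊞⊞⊞⊞⊞⊞
⊞⊞⊞⊞⊞⊞⊞
∙∙∙∙∙∙⊞
∙∙∙⊚∙∙⊞
∙∙∙∙∙∙⊞
⊞⊞⊞∙⊞⊞?
⊞∙∙∙∙??

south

⊞⊞⊞⊞⊞⊞⊞
∙∙∙∙∙∙⊞
∙∙∙∙∙∙⊞
∙∙∙⊚∙∙⊞
⊞⊞⊞∙⊞⊞?
⊞∙∙∙∙⊞?
???????

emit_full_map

?⊞⊞⊞⊞⊞⊞⊞
⊞∙∙∙∙∙∙⊞
⊞∙∙∙∙∙∙⊞
⊞∙∙∙⊚∙∙⊞
⊞⊞⊞⊞∙⊞⊞?
⊞⊞∙∙∙∙⊞?


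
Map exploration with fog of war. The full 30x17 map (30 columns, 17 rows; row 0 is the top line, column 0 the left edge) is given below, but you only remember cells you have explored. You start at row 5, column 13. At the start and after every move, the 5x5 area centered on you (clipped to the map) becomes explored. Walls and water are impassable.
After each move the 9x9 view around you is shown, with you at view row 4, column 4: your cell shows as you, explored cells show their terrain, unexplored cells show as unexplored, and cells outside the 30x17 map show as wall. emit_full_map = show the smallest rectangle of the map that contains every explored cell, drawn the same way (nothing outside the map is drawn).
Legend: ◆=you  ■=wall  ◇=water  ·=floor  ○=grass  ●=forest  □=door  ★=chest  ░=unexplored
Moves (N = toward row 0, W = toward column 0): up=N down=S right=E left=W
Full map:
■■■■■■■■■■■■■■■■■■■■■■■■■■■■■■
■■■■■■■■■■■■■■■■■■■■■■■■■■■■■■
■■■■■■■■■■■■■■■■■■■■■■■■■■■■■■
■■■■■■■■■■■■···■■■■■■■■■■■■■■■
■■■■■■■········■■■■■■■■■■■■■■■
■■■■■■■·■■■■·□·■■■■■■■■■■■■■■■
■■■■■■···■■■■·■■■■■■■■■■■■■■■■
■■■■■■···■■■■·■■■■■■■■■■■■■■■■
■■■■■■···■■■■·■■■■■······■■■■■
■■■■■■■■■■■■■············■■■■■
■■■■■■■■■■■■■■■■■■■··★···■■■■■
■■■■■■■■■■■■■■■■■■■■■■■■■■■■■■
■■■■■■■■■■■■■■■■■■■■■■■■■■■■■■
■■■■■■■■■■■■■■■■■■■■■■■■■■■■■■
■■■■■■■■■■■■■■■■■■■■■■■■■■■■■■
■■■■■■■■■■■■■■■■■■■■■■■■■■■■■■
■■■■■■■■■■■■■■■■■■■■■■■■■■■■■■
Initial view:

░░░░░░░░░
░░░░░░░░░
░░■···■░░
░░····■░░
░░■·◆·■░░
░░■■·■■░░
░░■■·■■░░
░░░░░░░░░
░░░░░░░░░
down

░░░░░░░░░
░░■···■░░
░░····■░░
░░■·□·■░░
░░■■◆■■░░
░░■■·■■░░
░░■■·■■░░
░░░░░░░░░
░░░░░░░░░

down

░░■···■░░
░░····■░░
░░■·□·■░░
░░■■·■■░░
░░■■◆■■░░
░░■■·■■░░
░░■■···░░
░░░░░░░░░
░░░░░░░░░

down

░░····■░░
░░■·□·■░░
░░■■·■■░░
░░■■·■■░░
░░■■◆■■░░
░░■■···░░
░░■■■■■░░
░░░░░░░░░
░░░░░░░░░

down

░░■·□·■░░
░░■■·■■░░
░░■■·■■░░
░░■■·■■░░
░░■■◆··░░
░░■■■■■░░
░░■■■■■░░
░░░░░░░░░
░░░░░░░░░

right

░■·□·■░░░
░■■·■■░░░
░■■·■■■░░
░■■·■■■░░
░■■·◆··░░
░■■■■■■░░
░■■■■■■░░
░░░░░░░░░
░░░░░░░░░

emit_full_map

■···■░
····■░
■·□·■░
■■·■■░
■■·■■■
■■·■■■
■■·◆··
■■■■■■
■■■■■■

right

■·□·■░░░░
■■·■■░░░░
■■·■■■■░░
■■·■■■■░░
■■··◆··░░
■■■■■■■░░
■■■■■■■░░
░░░░░░░░░
░░░░░░░░░

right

·□·■░░░░░
■·■■░░░░░
■·■■■■■░░
■·■■■■■░░
■···◆··░░
■■■■■■■░░
■■■■■■■░░
░░░░░░░░░
░░░░░░░░░

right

□·■░░░░░░
·■■░░░░░░
·■■■■■■░░
·■■■■■·░░
····◆··░░
■■■■■■·░░
■■■■■■■░░
░░░░░░░░░
░░░░░░░░░

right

·■░░░░░░░
■■░░░░░░░
■■■■■■■░░
■■■■■··░░
····◆··░░
■■■■■··░░
■■■■■■■░░
░░░░░░░░░
░░░░░░░░░

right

■░░░░░░░░
■░░░░░░░░
■■■■■■■░░
■■■■···░░
····◆··░░
■■■■··★░░
■■■■■■■░░
░░░░░░░░░
░░░░░░░░░

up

■░░░░░░░░
■░░░░░░░░
■░■■■■■░░
■■■■■■■░░
■■■■◆··░░
·······░░
■■■■··★░░
■■■■■■■░░
░░░░░░░░░

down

■░░░░░░░░
■░■■■■■░░
■■■■■■■░░
■■■■···░░
····◆··░░
■■■■··★░░
■■■■■■■░░
░░░░░░░░░
░░░░░░░░░

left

·■░░░░░░░
■■░■■■■■░
■■■■■■■■░
■■■■■···░
····◆···░
■■■■■··★░
■■■■■■■■░
░░░░░░░░░
░░░░░░░░░

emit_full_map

■···■░░░░░░
····■░░░░░░
■·□·■░░░░░░
■■·■■░■■■■■
■■·■■■■■■■■
■■·■■■■■···
■■·····◆···
■■■■■■■■··★
■■■■■■■■■■■

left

□·■░░░░░░
·■■░■■■■■
·■■■■■■■■
·■■■■■···
····◆····
■■■■■■··★
■■■■■■■■■
░░░░░░░░░
░░░░░░░░░

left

·□·■░░░░░
■·■■░■■■■
■·■■■■■■■
■·■■■■■··
■···◆····
■■■■■■■··
■■■■■■■■■
░░░░░░░░░
░░░░░░░░░

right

□·■░░░░░░
·■■░■■■■■
·■■■■■■■■
·■■■■■···
····◆····
■■■■■■··★
■■■■■■■■■
░░░░░░░░░
░░░░░░░░░

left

·□·■░░░░░
■·■■░■■■■
■·■■■■■■■
■·■■■■■··
■···◆····
■■■■■■■··
■■■■■■■■■
░░░░░░░░░
░░░░░░░░░

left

■·□·■░░░░
■■·■■░■■■
■■·■■■■■■
■■·■■■■■·
■■··◆····
■■■■■■■■·
■■■■■■■■■
░░░░░░░░░
░░░░░░░░░

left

░■·□·■░░░
░■■·■■░■■
░■■·■■■■■
░■■·■■■■■
░■■·◆····
░■■■■■■■■
░■■■■■■■■
░░░░░░░░░
░░░░░░░░░

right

■·□·■░░░░
■■·■■░■■■
■■·■■■■■■
■■·■■■■■·
■■··◆····
■■■■■■■■·
■■■■■■■■■
░░░░░░░░░
░░░░░░░░░


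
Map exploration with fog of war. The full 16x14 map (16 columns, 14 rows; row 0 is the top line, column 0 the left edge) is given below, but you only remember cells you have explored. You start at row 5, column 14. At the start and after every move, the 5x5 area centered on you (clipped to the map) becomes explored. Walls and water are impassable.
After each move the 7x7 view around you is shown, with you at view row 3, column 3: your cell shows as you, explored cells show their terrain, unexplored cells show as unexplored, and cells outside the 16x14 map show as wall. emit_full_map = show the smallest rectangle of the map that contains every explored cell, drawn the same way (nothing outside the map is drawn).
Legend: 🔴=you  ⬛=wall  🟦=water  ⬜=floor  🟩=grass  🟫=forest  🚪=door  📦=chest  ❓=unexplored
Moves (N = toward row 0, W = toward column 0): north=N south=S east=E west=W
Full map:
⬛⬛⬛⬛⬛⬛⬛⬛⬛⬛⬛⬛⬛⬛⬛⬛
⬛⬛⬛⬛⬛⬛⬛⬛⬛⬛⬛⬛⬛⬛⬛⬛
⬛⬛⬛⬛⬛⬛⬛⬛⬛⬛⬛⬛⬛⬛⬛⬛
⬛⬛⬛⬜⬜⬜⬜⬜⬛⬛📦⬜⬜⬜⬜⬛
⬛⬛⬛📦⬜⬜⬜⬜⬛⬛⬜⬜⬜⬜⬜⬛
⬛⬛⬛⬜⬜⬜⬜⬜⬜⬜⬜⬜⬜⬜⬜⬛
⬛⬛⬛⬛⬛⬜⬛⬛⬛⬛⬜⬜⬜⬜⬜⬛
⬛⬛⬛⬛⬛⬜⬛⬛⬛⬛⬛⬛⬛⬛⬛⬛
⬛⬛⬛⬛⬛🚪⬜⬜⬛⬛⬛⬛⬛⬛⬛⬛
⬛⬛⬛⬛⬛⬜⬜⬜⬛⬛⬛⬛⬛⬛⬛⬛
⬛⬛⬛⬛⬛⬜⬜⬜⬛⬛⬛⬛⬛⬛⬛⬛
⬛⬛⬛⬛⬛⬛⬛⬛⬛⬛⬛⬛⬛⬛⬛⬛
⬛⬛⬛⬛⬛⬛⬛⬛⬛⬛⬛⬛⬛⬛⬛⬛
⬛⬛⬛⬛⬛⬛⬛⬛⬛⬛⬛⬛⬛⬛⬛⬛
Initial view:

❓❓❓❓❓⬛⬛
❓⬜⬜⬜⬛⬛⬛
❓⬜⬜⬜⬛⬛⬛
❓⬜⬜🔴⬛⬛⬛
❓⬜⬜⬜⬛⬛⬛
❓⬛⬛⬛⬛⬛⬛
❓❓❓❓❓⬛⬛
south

❓⬜⬜⬜⬛⬛⬛
❓⬜⬜⬜⬛⬛⬛
❓⬜⬜⬜⬛⬛⬛
❓⬜⬜🔴⬛⬛⬛
❓⬛⬛⬛⬛⬛⬛
❓⬛⬛⬛⬛⬛⬛
❓❓❓❓❓⬛⬛

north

❓❓❓❓❓⬛⬛
❓⬜⬜⬜⬛⬛⬛
❓⬜⬜⬜⬛⬛⬛
❓⬜⬜🔴⬛⬛⬛
❓⬜⬜⬜⬛⬛⬛
❓⬛⬛⬛⬛⬛⬛
❓⬛⬛⬛⬛⬛⬛

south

❓⬜⬜⬜⬛⬛⬛
❓⬜⬜⬜⬛⬛⬛
❓⬜⬜⬜⬛⬛⬛
❓⬜⬜🔴⬛⬛⬛
❓⬛⬛⬛⬛⬛⬛
❓⬛⬛⬛⬛⬛⬛
❓❓❓❓❓⬛⬛

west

❓❓⬜⬜⬜⬛⬛
❓⬜⬜⬜⬜⬛⬛
❓⬜⬜⬜⬜⬛⬛
❓⬜⬜🔴⬜⬛⬛
❓⬛⬛⬛⬛⬛⬛
❓⬛⬛⬛⬛⬛⬛
❓❓❓❓❓❓⬛

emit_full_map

❓⬜⬜⬜⬛
⬜⬜⬜⬜⬛
⬜⬜⬜⬜⬛
⬜⬜🔴⬜⬛
⬛⬛⬛⬛⬛
⬛⬛⬛⬛⬛

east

❓⬜⬜⬜⬛⬛⬛
⬜⬜⬜⬜⬛⬛⬛
⬜⬜⬜⬜⬛⬛⬛
⬜⬜⬜🔴⬛⬛⬛
⬛⬛⬛⬛⬛⬛⬛
⬛⬛⬛⬛⬛⬛⬛
❓❓❓❓❓⬛⬛

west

❓❓⬜⬜⬜⬛⬛
❓⬜⬜⬜⬜⬛⬛
❓⬜⬜⬜⬜⬛⬛
❓⬜⬜🔴⬜⬛⬛
❓⬛⬛⬛⬛⬛⬛
❓⬛⬛⬛⬛⬛⬛
❓❓❓❓❓❓⬛

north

❓❓❓❓❓❓⬛
❓⬜⬜⬜⬜⬛⬛
❓⬜⬜⬜⬜⬛⬛
❓⬜⬜🔴⬜⬛⬛
❓⬜⬜⬜⬜⬛⬛
❓⬛⬛⬛⬛⬛⬛
❓⬛⬛⬛⬛⬛⬛

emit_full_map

⬜⬜⬜⬜⬛
⬜⬜⬜⬜⬛
⬜⬜🔴⬜⬛
⬜⬜⬜⬜⬛
⬛⬛⬛⬛⬛
⬛⬛⬛⬛⬛


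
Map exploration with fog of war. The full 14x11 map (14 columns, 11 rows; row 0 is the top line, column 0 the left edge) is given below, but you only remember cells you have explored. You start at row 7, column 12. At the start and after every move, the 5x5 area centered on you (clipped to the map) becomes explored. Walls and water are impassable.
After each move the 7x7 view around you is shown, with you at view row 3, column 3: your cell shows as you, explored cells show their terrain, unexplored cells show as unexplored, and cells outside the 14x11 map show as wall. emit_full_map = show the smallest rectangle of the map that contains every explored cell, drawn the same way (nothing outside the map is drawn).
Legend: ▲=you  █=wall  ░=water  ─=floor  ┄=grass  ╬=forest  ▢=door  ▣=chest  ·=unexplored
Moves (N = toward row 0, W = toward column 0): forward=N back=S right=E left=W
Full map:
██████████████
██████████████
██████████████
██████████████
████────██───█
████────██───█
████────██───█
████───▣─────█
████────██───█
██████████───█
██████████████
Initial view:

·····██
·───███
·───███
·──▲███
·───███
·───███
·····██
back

·───███
·───███
·───███
·──▲███
·───███
·██████
███████

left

··───██
·█───██
·────██
·█─▲─██
·█───██
·██████
███████

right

·───███
█───███
────███
█──▲███
█───███
███████
███████

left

··───██
·█───██
·────██
·█─▲─██
·█───██
·██████
███████

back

·█───██
·────██
·█───██
·█─▲─██
·██████
███████
███████

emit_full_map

·───█
█───█
────█
█───█
█─▲─█
█████

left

··█───█
·─────█
·██───█
·██▲──█
·██████
███████
███████

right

·█───██
─────██
██───██
██─▲─██
███████
███████
███████

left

··█───█
·─────█
·██───█
·██▲──█
·██████
███████
███████

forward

···───█
·██───█
·─────█
·██▲──█
·██───█
·██████
███████

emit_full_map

··───█
██───█
─────█
██▲──█
██───█
██████
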